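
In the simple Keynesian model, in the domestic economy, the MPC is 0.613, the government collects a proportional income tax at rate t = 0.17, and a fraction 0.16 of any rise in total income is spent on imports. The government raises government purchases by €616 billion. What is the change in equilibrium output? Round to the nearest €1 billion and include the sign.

+€946 billion

Government-spending multiplier = 1/(1 − c(1−t) + m) = 1/(1 − 0.613×0.83 + 0.16) = 1/0.65121 ≈ 1.536.
ΔY = k × ΔG = (+€616 billion) / 0.65121 ≈ +€946 billion.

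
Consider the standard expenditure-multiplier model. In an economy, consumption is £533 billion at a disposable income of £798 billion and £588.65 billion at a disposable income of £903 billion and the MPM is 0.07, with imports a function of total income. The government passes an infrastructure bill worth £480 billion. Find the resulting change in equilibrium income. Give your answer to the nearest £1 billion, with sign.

+£889 billion

MPC = ΔC/ΔYd = (588.65 − 533)/(903 − 798) = 55.65/105 = 0.53.
Government-spending multiplier = 1/(1 − c + m) = 1/(1 − 0.53 + 0.07) = 1/0.54 ≈ 1.852.
ΔY = k × ΔG = (+£480 billion) / 0.54 ≈ +£889 billion.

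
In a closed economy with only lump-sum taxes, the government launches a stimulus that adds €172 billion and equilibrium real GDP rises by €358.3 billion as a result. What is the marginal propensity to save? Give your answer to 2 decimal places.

0.48

Implied spending multiplier k = ΔY/ΔG = 358.3/172 ≈ 2.0831.
Since k = 1/(1 − MPC), MPC = 1 − 1/k = 1 − ΔG/ΔY = 1 − 172/358.3 ≈ 0.52.
MPS = 1 − MPC = 0.48.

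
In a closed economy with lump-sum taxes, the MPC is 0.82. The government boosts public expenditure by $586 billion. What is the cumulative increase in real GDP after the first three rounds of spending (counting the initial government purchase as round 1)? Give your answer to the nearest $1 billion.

Round 1 adds ΔG = $586 billion; each later round is MPC = 0.82 times the previous.
After 3 rounds: 586 + 480.52 + 394.0264 = ΔG·(1 − c^3)/(1 − c) = 586 × (1 − 0.551368)/0.18 ≈ $1,461 billion.

$1,461 billion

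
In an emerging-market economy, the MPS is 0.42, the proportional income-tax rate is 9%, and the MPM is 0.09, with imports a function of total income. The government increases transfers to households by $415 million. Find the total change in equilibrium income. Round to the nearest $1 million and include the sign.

MPC = 1 − MPS = 1 − 0.42 = 0.58.
The transfer change shifts disposable income by +$415 million, so first-round consumption changes by c·ΔTR = 0.58 × (+$415 million) = +$240.7 million.
Expenditure multiplier = 1/(1 − c(1−t) + m) = 1/(1 − 0.58×0.91 + 0.09) = 1/0.5622 ≈ 1.779.
The transfer multiplier is c × k ≈ 1.032, so ΔY = k × (c·ΔTR) = (+$240.7 million) / 0.5622 ≈ +$428 million.

+$428 million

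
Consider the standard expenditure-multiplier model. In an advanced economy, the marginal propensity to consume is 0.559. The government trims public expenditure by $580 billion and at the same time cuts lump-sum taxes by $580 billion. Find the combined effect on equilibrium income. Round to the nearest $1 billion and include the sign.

Expenditure multiplier = 1/(1 − MPC) = 1/(1 − 0.559) = 1/0.441 ≈ 2.268.
ΔG contributes k·ΔG = (−$580 billion) / 0.441 ≈ −$1,315.2 billion.
ΔT of −$580 billion changes first-round spending by −c·ΔT = +$324.22 billion, contributing k·(−c·ΔT) = (+$324.22 billion) / 0.441 ≈ +$735.2 billion.
With ΔG = ΔT and no other leakages, the balanced-budget multiplier is 1, so ΔY = ΔG = −$580 billion.

−$580 billion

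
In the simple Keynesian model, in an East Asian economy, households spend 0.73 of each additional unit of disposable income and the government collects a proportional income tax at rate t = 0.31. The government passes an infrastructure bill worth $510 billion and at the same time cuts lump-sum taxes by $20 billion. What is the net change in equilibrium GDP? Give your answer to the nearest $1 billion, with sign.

+$1,057 billion

Expenditure multiplier = 1/(1 − c(1−t)) = 1/(1 − 0.73×0.69) = 1/0.4963 ≈ 2.015.
ΔG contributes k·ΔG = (+$510 billion) / 0.4963 ≈ +$1,027.6 billion.
ΔT of −$20 billion changes first-round spending by −c·ΔT = +$14.6 billion, contributing k·(−c·ΔT) = (+$14.6 billion) / 0.4963 ≈ +$29.4 billion.
Net ΔY = k(ΔG − c·ΔT) = (+$524.6 billion) / 0.4963 ≈ +$1,057 billion.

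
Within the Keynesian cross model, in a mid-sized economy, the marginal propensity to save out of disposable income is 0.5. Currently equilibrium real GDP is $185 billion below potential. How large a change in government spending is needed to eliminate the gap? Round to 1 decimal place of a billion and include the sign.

MPC = 1 − MPS = 1 − 0.5 = 0.5.
Spending multiplier = 1/(1 − MPC) = 1/(1 − 0.5) = 1/0.5 = 2.
Need ΔY = +$185 billion, so ΔG = ΔY/k = (+$185 billion) × 0.5 = +$92.5 billion.
The government should increase government spending by $92.5 billion.

+$92.5 billion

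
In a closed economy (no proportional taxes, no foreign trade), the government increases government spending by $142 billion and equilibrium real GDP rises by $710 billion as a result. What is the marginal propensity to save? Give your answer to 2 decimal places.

Implied spending multiplier k = ΔY/ΔG = 710/142 = 5.
Since k = 1/(1 − MPC), MPC = 1 − 1/k = 1 − ΔG/ΔY = 1 − 142/710 = 0.80.
MPS = 1 − MPC = 0.20.

0.20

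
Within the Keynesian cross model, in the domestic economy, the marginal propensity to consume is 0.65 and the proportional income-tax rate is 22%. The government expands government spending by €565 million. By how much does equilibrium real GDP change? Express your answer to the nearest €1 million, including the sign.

Expenditure multiplier = 1/(1 − c(1−t)) = 1/(1 − 0.65×0.78) = 1/0.493 ≈ 2.028.
ΔY = k × ΔG = (+€565 million) / 0.493 ≈ +€1,146 million.

+€1,146 million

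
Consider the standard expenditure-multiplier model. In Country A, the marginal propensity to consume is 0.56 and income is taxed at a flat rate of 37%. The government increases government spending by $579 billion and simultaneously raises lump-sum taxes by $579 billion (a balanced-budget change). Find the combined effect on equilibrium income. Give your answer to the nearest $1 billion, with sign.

+$394 billion

Expenditure multiplier = 1/(1 − c(1−t)) = 1/(1 − 0.56×0.63) = 1/0.6472 ≈ 1.545.
ΔG contributes k·ΔG = (+$579 billion) / 0.6472 ≈ +$894.6 billion.
ΔT of +$579 billion changes first-round spending by −c·ΔT = −$324.24 billion, contributing k·(−c·ΔT) = (−$324.24 billion) / 0.6472 ≈ −$501 billion.
Net ΔY = k(ΔG − c·ΔT) = (+$254.76 billion) / 0.6472 ≈ +$394 billion.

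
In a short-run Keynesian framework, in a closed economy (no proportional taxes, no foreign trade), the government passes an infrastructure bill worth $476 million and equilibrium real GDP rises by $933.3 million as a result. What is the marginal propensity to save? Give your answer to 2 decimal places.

0.51

Implied spending multiplier k = ΔY/ΔG = 933.3/476 ≈ 1.9607.
Since k = 1/(1 − MPC), MPC = 1 − 1/k = 1 − ΔG/ΔY = 1 − 476/933.3 ≈ 0.49.
MPS = 1 − MPC = 0.51.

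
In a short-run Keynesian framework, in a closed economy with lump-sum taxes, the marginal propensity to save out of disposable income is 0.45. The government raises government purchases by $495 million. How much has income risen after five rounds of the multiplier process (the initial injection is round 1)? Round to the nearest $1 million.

MPC = 1 − MPS = 1 − 0.45 = 0.55.
Round 1 adds ΔG = $495 million; each later round is MPC = 0.55 times the previous.
After 5 rounds: 495 + 272.25 + 149.7375 + 82.355625 + 45.29559375 = ΔG·(1 − c^5)/(1 − c) = 495 × (1 − 0.0503284375)/0.45 ≈ $1,045 million.

$1,045 million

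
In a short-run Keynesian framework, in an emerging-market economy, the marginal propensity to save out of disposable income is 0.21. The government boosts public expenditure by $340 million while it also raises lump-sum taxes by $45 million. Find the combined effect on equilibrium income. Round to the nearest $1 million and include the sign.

MPC = 1 − MPS = 1 − 0.21 = 0.79.
Expenditure multiplier = 1/(1 − MPC) = 1/(1 − 0.79) = 1/0.21 ≈ 4.762.
ΔG contributes k·ΔG = (+$340 million) / 0.21 ≈ +$1,619 million.
ΔT of +$45 million changes first-round spending by −c·ΔT = −$35.55 million, contributing k·(−c·ΔT) = (−$35.55 million) / 0.21 ≈ −$169.3 million.
Net ΔY = k(ΔG − c·ΔT) = (+$304.45 million) / 0.21 ≈ +$1,450 million.

+$1,450 million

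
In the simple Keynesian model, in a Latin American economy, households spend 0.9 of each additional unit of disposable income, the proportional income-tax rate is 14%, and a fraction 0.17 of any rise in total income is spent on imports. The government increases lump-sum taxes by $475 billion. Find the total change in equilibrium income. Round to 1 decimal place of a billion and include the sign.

A lump-sum tax change of +$475 billion shifts disposable income by −$475 billion; first-round consumption changes by −c × ΔT = −0.9 × (+$475 billion) = −$427.5 billion.
Expenditure multiplier = 1/(1 − c(1−t) + m) = 1/(1 − 0.9×0.86 + 0.17) = 1/0.396 ≈ 2.525.
The tax multiplier is −c × k ≈ −2.273, so ΔY = k × (−c·ΔT) = (−$427.5 billion) / 0.396 ≈ −$1,079.5 billion.

−$1,079.5 billion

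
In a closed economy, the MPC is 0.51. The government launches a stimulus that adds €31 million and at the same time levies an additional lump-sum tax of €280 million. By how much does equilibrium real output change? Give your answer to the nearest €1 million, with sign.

−€228 million

Expenditure multiplier = 1/(1 − MPC) = 1/(1 − 0.51) = 1/0.49 ≈ 2.041.
ΔG contributes k·ΔG = (+€31 million) / 0.49 ≈ +€63.3 million.
ΔT of +€280 million changes first-round spending by −c·ΔT = −€142.8 million, contributing k·(−c·ΔT) = (−€142.8 million) / 0.49 ≈ −€291.4 million.
Net ΔY = k(ΔG − c·ΔT) = (−€111.8 million) / 0.49 ≈ −€228 million.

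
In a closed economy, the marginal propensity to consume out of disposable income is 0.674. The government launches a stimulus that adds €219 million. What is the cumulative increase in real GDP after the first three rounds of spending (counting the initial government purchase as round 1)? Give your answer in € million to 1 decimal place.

Round 1 adds ΔG = €219 million; each later round is MPC = 0.674 times the previous.
After 3 rounds: 219 + 147.606 + 99.486444 = ΔG·(1 − c^3)/(1 − c) = 219 × (1 − 0.306182024)/0.326 ≈ €466.1 million.

€466.1 million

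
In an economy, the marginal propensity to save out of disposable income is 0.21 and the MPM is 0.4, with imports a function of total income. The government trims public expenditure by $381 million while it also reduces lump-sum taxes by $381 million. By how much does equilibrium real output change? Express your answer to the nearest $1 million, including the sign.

−$131 million

MPC = 1 − MPS = 1 − 0.21 = 0.79.
Expenditure multiplier = 1/(1 − c + m) = 1/(1 − 0.79 + 0.4) = 1/0.61 ≈ 1.639.
ΔG contributes k·ΔG = (−$381 million) / 0.61 ≈ −$624.6 million.
ΔT of −$381 million changes first-round spending by −c·ΔT = +$300.99 million, contributing k·(−c·ΔT) = (+$300.99 million) / 0.61 ≈ +$493.4 million.
Net ΔY = k(ΔG − c·ΔT) = (−$80.01 million) / 0.61 ≈ −$131 million.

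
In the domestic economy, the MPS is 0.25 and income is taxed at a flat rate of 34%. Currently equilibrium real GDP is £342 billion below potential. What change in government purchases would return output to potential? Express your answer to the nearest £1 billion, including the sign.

MPC = 1 − MPS = 1 − 0.25 = 0.75.
Spending multiplier = 1/(1 − c(1−t)) = 1/(1 − 0.75×0.66) = 1/0.505 ≈ 1.98.
Need ΔY = +£342 billion, so ΔG = ΔY/k = (+£342 billion) × 0.505 ≈ +£173 billion.
The government should increase government purchases by £173 billion.

+£173 billion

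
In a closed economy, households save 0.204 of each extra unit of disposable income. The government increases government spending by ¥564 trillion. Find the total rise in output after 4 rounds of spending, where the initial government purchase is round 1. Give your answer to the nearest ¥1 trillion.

¥1,655 trillion

MPC = 1 − MPS = 1 − 0.204 = 0.796.
Round 1 adds ΔG = ¥564 trillion; each later round is MPC = 0.796 times the previous.
After 4 rounds: 564 + 448.944 + 357.359424 + 284.458101504 = ΔG·(1 − c^4)/(1 − c) = 564 × (1 − 0.401469235456)/0.204 ≈ ¥1,655 trillion.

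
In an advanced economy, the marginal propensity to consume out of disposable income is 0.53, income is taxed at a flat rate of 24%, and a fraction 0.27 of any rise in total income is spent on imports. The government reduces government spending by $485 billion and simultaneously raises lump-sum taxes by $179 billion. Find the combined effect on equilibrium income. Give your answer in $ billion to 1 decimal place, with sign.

−$668.7 billion

Expenditure multiplier = 1/(1 − c(1−t) + m) = 1/(1 − 0.53×0.76 + 0.27) = 1/0.8672 ≈ 1.153.
ΔG contributes k·ΔG = (−$485 billion) / 0.8672 ≈ −$559.3 billion.
ΔT of +$179 billion changes first-round spending by −c·ΔT = −$94.87 billion, contributing k·(−c·ΔT) = (−$94.87 billion) / 0.8672 ≈ −$109.4 billion.
Net ΔY = k(ΔG − c·ΔT) = (−$579.87 billion) / 0.8672 ≈ −$668.7 billion.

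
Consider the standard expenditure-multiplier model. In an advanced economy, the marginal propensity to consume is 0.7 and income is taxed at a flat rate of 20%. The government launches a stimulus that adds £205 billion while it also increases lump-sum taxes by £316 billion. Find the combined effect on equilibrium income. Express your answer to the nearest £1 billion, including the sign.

Expenditure multiplier = 1/(1 − c(1−t)) = 1/(1 − 0.7×0.8) = 1/0.44 ≈ 2.273.
ΔG contributes k·ΔG = (+£205 billion) / 0.44 ≈ +£465.9 billion.
ΔT of +£316 billion changes first-round spending by −c·ΔT = −£221.2 billion, contributing k·(−c·ΔT) = (−£221.2 billion) / 0.44 ≈ −£502.7 billion.
Net ΔY = k(ΔG − c·ΔT) = (−£16.2 billion) / 0.44 ≈ −£37 billion.

−£37 billion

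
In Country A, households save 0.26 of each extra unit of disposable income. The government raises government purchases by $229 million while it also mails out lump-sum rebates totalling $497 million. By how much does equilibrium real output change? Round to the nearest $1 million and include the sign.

+$2,295 million

MPC = 1 − MPS = 1 − 0.26 = 0.74.
Expenditure multiplier = 1/(1 − MPC) = 1/(1 − 0.74) = 1/0.26 ≈ 3.846.
ΔG contributes k·ΔG = (+$229 million) / 0.26 ≈ +$880.8 million.
ΔT of −$497 million changes first-round spending by −c·ΔT = +$367.78 million, contributing k·(−c·ΔT) = (+$367.78 million) / 0.26 ≈ +$1,414.5 million.
Net ΔY = k(ΔG − c·ΔT) = (+$596.78 million) / 0.26 ≈ +$2,295 million.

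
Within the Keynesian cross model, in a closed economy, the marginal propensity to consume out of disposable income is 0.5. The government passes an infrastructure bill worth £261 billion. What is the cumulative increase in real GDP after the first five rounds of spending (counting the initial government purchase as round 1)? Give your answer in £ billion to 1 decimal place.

Round 1 adds ΔG = £261 billion; each later round is MPC = 0.5 times the previous.
After 5 rounds: 261 + 130.5 + 65.25 + 32.625 + 16.3125 = ΔG·(1 − c^5)/(1 − c) = 261 × (1 − 0.03125)/0.5 ≈ £505.7 billion.

£505.7 billion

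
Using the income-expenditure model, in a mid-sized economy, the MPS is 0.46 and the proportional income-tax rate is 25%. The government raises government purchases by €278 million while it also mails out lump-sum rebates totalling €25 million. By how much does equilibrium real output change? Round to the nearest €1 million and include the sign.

MPC = 1 − MPS = 1 − 0.46 = 0.54.
Expenditure multiplier = 1/(1 − c(1−t)) = 1/(1 − 0.54×0.75) = 1/0.595 ≈ 1.681.
ΔG contributes k·ΔG = (+€278 million) / 0.595 ≈ +€467.2 million.
ΔT of −€25 million changes first-round spending by −c·ΔT = +€13.5 million, contributing k·(−c·ΔT) = (+€13.5 million) / 0.595 ≈ +€22.7 million.
Net ΔY = k(ΔG − c·ΔT) = (+€291.5 million) / 0.595 ≈ +€490 million.

+€490 million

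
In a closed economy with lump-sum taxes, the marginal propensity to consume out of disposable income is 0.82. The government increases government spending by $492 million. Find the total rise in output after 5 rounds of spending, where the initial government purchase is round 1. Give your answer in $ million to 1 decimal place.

$1,720.0 million

Round 1 adds ΔG = $492 million; each later round is MPC = 0.82 times the previous.
After 5 rounds: 492 + 403.44 + 330.8208 + 271.273056 + 222.44390592 = ΔG·(1 − c^5)/(1 − c) = 492 × (1 − 0.3707398432)/0.18 ≈ $1,720 million.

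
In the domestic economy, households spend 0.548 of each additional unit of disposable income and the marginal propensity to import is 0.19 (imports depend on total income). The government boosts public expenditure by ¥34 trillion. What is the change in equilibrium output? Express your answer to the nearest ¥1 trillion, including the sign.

+¥53 trillion

Spending multiplier = 1/(1 − c + m) = 1/(1 − 0.548 + 0.19) = 1/0.642 ≈ 1.558.
ΔY = k × ΔG = (+¥34 trillion) / 0.642 ≈ +¥53 trillion.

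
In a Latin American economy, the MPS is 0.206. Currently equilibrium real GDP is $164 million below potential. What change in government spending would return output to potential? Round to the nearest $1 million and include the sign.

MPC = 1 − MPS = 1 − 0.206 = 0.794.
Spending multiplier = 1/(1 − MPC) = 1/(1 − 0.794) = 1/0.206 ≈ 4.854.
Need ΔY = +$164 million, so ΔG = ΔY/k = (+$164 million) × 0.206 ≈ +$34 million.
The government should increase government spending by $34 million.

+$34 million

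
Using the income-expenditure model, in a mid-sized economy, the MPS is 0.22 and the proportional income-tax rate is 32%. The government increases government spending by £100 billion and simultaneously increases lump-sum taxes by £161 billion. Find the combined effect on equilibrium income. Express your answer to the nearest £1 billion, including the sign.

−£54 billion

MPC = 1 − MPS = 1 − 0.22 = 0.78.
Expenditure multiplier = 1/(1 − c(1−t)) = 1/(1 − 0.78×0.68) = 1/0.4696 ≈ 2.129.
ΔG contributes k·ΔG = (+£100 billion) / 0.4696 ≈ +£212.9 billion.
ΔT of +£161 billion changes first-round spending by −c·ΔT = −£125.58 billion, contributing k·(−c·ΔT) = (−£125.58 billion) / 0.4696 ≈ −£267.4 billion.
Net ΔY = k(ΔG − c·ΔT) = (−£25.58 billion) / 0.4696 ≈ −£54 billion.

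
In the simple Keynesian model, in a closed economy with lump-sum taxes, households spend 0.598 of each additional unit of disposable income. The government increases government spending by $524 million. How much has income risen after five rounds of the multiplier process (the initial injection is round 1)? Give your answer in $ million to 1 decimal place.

Round 1 adds ΔG = $524 million; each later round is MPC = 0.598 times the previous.
After 5 rounds: 524 + 313.352 + 187.384496 + 112.055928608 + 67.009445307584 = ΔG·(1 − c^5)/(1 − c) = 524 × (1 − 0.076472611247968)/0.402 ≈ $1,203.8 million.

$1,203.8 million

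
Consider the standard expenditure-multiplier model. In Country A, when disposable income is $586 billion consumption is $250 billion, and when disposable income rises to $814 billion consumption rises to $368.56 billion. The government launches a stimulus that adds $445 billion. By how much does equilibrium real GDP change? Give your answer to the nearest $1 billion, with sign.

MPC = ΔC/ΔYd = (368.56 − 250)/(814 − 586) = 118.56/228 = 0.52.
Government-spending multiplier = 1/(1 − MPC) = 1/(1 − 0.52) = 1/0.48 ≈ 2.083.
ΔY = k × ΔG = (+$445 billion) / 0.48 ≈ +$927 billion.

+$927 billion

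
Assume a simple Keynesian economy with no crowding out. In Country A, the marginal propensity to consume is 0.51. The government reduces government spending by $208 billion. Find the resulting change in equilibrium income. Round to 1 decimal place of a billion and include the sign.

−$424.5 billion

Expenditure multiplier = 1/(1 − MPC) = 1/(1 − 0.51) = 1/0.49 ≈ 2.041.
ΔY = k × ΔG = (−$208 billion) / 0.49 ≈ −$424.5 billion.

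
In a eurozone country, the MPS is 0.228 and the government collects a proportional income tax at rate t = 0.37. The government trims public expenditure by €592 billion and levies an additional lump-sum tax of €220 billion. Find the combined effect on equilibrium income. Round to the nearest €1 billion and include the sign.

MPC = 1 − MPS = 1 − 0.228 = 0.772.
Expenditure multiplier = 1/(1 − c(1−t)) = 1/(1 − 0.772×0.63) = 1/0.51364 ≈ 1.947.
ΔG contributes k·ΔG = (−€592 billion) / 0.51364 ≈ −€1,152.6 billion.
ΔT of +€220 billion changes first-round spending by −c·ΔT = −€169.84 billion, contributing k·(−c·ΔT) = (−€169.84 billion) / 0.51364 ≈ −€330.7 billion.
Net ΔY = k(ΔG − c·ΔT) = (−€761.84 billion) / 0.51364 ≈ −€1,483 billion.

−€1,483 billion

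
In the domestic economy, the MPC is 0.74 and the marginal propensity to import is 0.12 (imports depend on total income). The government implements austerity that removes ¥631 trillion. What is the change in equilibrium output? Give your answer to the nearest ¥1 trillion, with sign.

Spending multiplier = 1/(1 − c + m) = 1/(1 − 0.74 + 0.12) = 1/0.38 ≈ 2.632.
ΔY = k × ΔG = (−¥631 trillion) / 0.38 ≈ −¥1,661 trillion.

−¥1,661 trillion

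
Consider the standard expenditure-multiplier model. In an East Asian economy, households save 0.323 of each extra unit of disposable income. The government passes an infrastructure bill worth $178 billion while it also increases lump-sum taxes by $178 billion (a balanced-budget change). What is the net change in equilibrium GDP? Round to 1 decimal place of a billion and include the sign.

+$178.0 billion

MPC = 1 − MPS = 1 − 0.323 = 0.677.
Expenditure multiplier = 1/(1 − MPC) = 1/(1 − 0.677) = 1/0.323 ≈ 3.096.
ΔG contributes k·ΔG = (+$178 billion) / 0.323 ≈ +$551.1 billion.
ΔT of +$178 billion changes first-round spending by −c·ΔT = −$120.506 billion, contributing k·(−c·ΔT) = (−$120.506 billion) / 0.323 ≈ −$373.1 billion.
With ΔG = ΔT and no other leakages, the balanced-budget multiplier is 1, so ΔY = ΔG = +$178 billion.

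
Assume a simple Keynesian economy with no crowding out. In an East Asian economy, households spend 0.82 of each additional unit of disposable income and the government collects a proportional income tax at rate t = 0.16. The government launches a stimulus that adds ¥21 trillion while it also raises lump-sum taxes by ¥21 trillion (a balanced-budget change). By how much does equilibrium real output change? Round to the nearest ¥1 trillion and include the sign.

+¥12 trillion

Expenditure multiplier = 1/(1 − c(1−t)) = 1/(1 − 0.82×0.84) = 1/0.3112 ≈ 3.213.
ΔG contributes k·ΔG = (+¥21 trillion) / 0.3112 ≈ +¥67.5 trillion.
ΔT of +¥21 trillion changes first-round spending by −c·ΔT = −¥17.22 trillion, contributing k·(−c·ΔT) = (−¥17.22 trillion) / 0.3112 ≈ −¥55.3 trillion.
Net ΔY = k(ΔG − c·ΔT) = (+¥3.78 trillion) / 0.3112 ≈ +¥12 trillion.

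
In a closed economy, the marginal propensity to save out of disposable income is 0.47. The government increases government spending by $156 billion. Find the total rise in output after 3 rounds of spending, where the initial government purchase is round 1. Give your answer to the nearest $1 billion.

MPC = 1 − MPS = 1 − 0.47 = 0.53.
Round 1 adds ΔG = $156 billion; each later round is MPC = 0.53 times the previous.
After 3 rounds: 156 + 82.68 + 43.8204 = ΔG·(1 − c^3)/(1 − c) = 156 × (1 − 0.148877)/0.47 ≈ $283 billion.

$283 billion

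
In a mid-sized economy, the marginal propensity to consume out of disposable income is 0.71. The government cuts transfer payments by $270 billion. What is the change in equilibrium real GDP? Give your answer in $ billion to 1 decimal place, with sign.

−$661.0 billion

The transfer change shifts disposable income by −$270 billion, so first-round consumption changes by c·ΔTR = 0.71 × (−$270 billion) = −$191.7 billion.
Expenditure multiplier = 1/(1 − MPC) = 1/(1 − 0.71) = 1/0.29 ≈ 3.448.
The transfer multiplier is c × k ≈ 2.448, so ΔY = k × (c·ΔTR) = (−$191.7 billion) / 0.29 ≈ −$661 billion.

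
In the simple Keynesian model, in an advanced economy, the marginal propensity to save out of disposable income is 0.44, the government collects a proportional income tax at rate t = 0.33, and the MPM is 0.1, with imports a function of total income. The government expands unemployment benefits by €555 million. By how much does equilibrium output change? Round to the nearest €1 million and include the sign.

+€429 million

MPC = 1 − MPS = 1 − 0.44 = 0.56.
The transfer change shifts disposable income by +€555 million, so first-round consumption changes by c·ΔTR = 0.56 × (+€555 million) = +€310.8 million.
Expenditure multiplier = 1/(1 − c(1−t) + m) = 1/(1 − 0.56×0.67 + 0.1) = 1/0.7248 ≈ 1.38.
The transfer multiplier is c × k ≈ 0.773, so ΔY = k × (c·ΔTR) = (+€310.8 million) / 0.7248 ≈ +€429 million.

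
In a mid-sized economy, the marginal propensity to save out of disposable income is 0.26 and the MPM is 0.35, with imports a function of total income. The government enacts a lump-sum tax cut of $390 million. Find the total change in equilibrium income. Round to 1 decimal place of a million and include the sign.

+$473.1 million

MPC = 1 − MPS = 1 − 0.26 = 0.74.
A lump-sum tax change of −$390 million shifts disposable income by +$390 million; first-round consumption changes by −c × ΔT = −0.74 × (−$390 million) = +$288.6 million.
Expenditure multiplier = 1/(1 − c + m) = 1/(1 − 0.74 + 0.35) = 1/0.61 ≈ 1.639.
The tax multiplier is −c × k ≈ −1.213, so ΔY = k × (−c·ΔT) = (+$288.6 million) / 0.61 ≈ +$473.1 million.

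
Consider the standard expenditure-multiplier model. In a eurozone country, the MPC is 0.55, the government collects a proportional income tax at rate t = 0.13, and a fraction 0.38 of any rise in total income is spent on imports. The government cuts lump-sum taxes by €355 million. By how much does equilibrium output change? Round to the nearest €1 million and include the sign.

+€217 million

A lump-sum tax change of −€355 million shifts disposable income by +€355 million; first-round consumption changes by −c × ΔT = −0.55 × (−€355 million) = +€195.25 million.
Expenditure multiplier = 1/(1 − c(1−t) + m) = 1/(1 − 0.55×0.87 + 0.38) = 1/0.9015 ≈ 1.109.
The tax multiplier is −c × k ≈ −0.61, so ΔY = k × (−c·ΔT) = (+€195.25 million) / 0.9015 ≈ +€217 million.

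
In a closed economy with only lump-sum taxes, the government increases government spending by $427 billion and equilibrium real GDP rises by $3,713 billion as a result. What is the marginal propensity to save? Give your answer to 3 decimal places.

0.115

Implied spending multiplier k = ΔY/ΔG = 3,713/427 ≈ 8.6956.
Since k = 1/(1 − MPC), MPC = 1 − 1/k = 1 − ΔG/ΔY = 1 − 427/3,713 ≈ 0.885.
MPS = 1 − MPC = 0.115.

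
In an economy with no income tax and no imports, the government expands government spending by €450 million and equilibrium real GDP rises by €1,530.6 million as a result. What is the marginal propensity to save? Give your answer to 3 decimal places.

Implied spending multiplier k = ΔY/ΔG = 1,530.6/450 ≈ 3.4013.
Since k = 1/(1 − MPC), MPC = 1 − 1/k = 1 − ΔG/ΔY = 1 − 450/1,530.6 ≈ 0.706.
MPS = 1 − MPC = 0.294.

0.294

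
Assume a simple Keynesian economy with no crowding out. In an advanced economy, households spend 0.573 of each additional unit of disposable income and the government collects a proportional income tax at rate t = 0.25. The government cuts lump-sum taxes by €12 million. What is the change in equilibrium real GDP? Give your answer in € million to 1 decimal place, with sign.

+€12.1 million

A lump-sum tax change of −€12 million shifts disposable income by +€12 million; first-round consumption changes by −c × ΔT = −0.573 × (−€12 million) = +€6.876 million.
Expenditure multiplier = 1/(1 − c(1−t)) = 1/(1 − 0.573×0.75) = 1/0.57025 ≈ 1.754.
The tax multiplier is −c × k ≈ −1.005, so ΔY = k × (−c·ΔT) = (+€6.876 million) / 0.57025 ≈ +€12.1 million.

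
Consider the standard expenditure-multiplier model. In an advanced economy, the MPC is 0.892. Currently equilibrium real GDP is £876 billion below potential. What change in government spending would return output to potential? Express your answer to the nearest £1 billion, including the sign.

Spending multiplier = 1/(1 − MPC) = 1/(1 − 0.892) = 1/0.108 ≈ 9.259.
Need ΔY = +£876 billion, so ΔG = ΔY/k = (+£876 billion) × 0.108 ≈ +£95 billion.
The government should increase government spending by £95 billion.

+£95 billion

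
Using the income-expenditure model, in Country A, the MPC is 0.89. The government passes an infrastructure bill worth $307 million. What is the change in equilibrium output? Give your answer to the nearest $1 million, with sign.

Government-spending multiplier = 1/(1 − MPC) = 1/(1 − 0.89) = 1/0.11 ≈ 9.091.
ΔY = k × ΔG = (+$307 million) / 0.11 ≈ +$2,791 million.

+$2,791 million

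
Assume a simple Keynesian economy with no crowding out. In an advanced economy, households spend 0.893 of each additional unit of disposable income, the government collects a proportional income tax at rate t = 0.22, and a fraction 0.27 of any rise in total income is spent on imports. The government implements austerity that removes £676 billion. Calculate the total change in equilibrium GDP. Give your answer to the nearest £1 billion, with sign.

−£1,179 billion

Spending multiplier = 1/(1 − c(1−t) + m) = 1/(1 − 0.893×0.78 + 0.27) = 1/0.57346 ≈ 1.744.
ΔY = k × ΔG = (−£676 billion) / 0.57346 ≈ −£1,179 billion.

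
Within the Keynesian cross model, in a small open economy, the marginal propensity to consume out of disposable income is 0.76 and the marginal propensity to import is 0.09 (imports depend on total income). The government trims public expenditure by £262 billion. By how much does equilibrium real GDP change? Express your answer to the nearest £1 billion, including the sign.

−£794 billion

Government-spending multiplier = 1/(1 − c + m) = 1/(1 − 0.76 + 0.09) = 1/0.33 ≈ 3.03.
ΔY = k × ΔG = (−£262 billion) / 0.33 ≈ −£794 billion.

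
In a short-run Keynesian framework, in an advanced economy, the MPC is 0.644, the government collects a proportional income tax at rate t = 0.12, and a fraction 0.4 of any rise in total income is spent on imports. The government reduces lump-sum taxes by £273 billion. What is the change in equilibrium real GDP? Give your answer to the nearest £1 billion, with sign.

+£211 billion

A lump-sum tax change of −£273 billion shifts disposable income by +£273 billion; first-round consumption changes by −c × ΔT = −0.644 × (−£273 billion) = +£175.812 billion.
Expenditure multiplier = 1/(1 − c(1−t) + m) = 1/(1 − 0.644×0.88 + 0.4) = 1/0.83328 ≈ 1.2.
The tax multiplier is −c × k ≈ −0.773, so ΔY = k × (−c·ΔT) = (+£175.812 billion) / 0.83328 ≈ +£211 billion.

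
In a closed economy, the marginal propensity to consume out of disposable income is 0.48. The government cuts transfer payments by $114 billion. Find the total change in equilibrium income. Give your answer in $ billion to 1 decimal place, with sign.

−$105.2 billion

The transfer change shifts disposable income by −$114 billion, so first-round consumption changes by c·ΔTR = 0.48 × (−$114 billion) = −$54.72 billion.
Expenditure multiplier = 1/(1 − MPC) = 1/(1 − 0.48) = 1/0.52 ≈ 1.923.
The transfer multiplier is c × k ≈ 0.923, so ΔY = k × (c·ΔTR) = (−$54.72 billion) / 0.52 ≈ −$105.2 billion.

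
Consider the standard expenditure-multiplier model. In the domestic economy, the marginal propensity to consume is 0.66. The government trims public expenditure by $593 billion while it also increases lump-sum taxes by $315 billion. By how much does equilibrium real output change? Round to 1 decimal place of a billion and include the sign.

Expenditure multiplier = 1/(1 − MPC) = 1/(1 − 0.66) = 1/0.34 ≈ 2.941.
ΔG contributes k·ΔG = (−$593 billion) / 0.34 ≈ −$1,744.1 billion.
ΔT of +$315 billion changes first-round spending by −c·ΔT = −$207.9 billion, contributing k·(−c·ΔT) = (−$207.9 billion) / 0.34 ≈ −$611.5 billion.
Net ΔY = k(ΔG − c·ΔT) = (−$800.9 billion) / 0.34 ≈ −$2,355.6 billion.

−$2,355.6 billion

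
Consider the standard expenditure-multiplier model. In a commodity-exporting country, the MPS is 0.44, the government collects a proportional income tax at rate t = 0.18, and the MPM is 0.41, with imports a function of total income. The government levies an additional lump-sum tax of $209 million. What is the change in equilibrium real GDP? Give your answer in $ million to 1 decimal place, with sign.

MPC = 1 − MPS = 1 − 0.44 = 0.56.
A lump-sum tax change of +$209 million shifts disposable income by −$209 million; first-round consumption changes by −c × ΔT = −0.56 × (+$209 million) = −$117.04 million.
Expenditure multiplier = 1/(1 − c(1−t) + m) = 1/(1 − 0.56×0.82 + 0.41) = 1/0.9508 ≈ 1.052.
The tax multiplier is −c × k ≈ −0.589, so ΔY = k × (−c·ΔT) = (−$117.04 million) / 0.9508 ≈ −$123.1 million.

−$123.1 million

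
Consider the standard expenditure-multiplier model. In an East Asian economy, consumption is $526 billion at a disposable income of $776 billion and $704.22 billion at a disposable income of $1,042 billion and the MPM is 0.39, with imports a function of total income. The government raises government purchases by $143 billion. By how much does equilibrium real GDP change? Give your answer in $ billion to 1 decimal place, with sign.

MPC = ΔC/ΔYd = (704.22 − 526)/(1,042 − 776) = 178.22/266 = 0.67.
Expenditure multiplier = 1/(1 − c + m) = 1/(1 − 0.67 + 0.39) = 1/0.72 ≈ 1.389.
ΔY = k × ΔG = (+$143 billion) / 0.72 ≈ +$198.6 billion.

+$198.6 billion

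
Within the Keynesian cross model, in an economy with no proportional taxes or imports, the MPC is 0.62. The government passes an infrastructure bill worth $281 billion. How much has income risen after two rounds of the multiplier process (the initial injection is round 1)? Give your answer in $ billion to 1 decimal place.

$455.2 billion

Round 1 adds ΔG = $281 billion; each later round is MPC = 0.62 times the previous.
After 2 rounds: 281 + 174.22 = ΔG·(1 − c^2)/(1 − c) = 281 × (1 − 0.3844)/0.38 ≈ $455.2 billion.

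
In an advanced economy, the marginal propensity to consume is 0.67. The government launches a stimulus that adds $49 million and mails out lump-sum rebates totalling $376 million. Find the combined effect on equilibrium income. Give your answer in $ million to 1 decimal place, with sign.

+$911.9 million

Expenditure multiplier = 1/(1 − MPC) = 1/(1 − 0.67) = 1/0.33 ≈ 3.03.
ΔG contributes k·ΔG = (+$49 million) / 0.33 ≈ +$148.5 million.
ΔT of −$376 million changes first-round spending by −c·ΔT = +$251.92 million, contributing k·(−c·ΔT) = (+$251.92 million) / 0.33 ≈ +$763.4 million.
Net ΔY = k(ΔG − c·ΔT) = (+$300.92 million) / 0.33 ≈ +$911.9 million.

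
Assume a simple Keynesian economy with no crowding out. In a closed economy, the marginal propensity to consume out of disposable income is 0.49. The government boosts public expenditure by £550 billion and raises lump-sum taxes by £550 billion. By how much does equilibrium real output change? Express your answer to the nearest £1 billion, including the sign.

+£550 billion

Expenditure multiplier = 1/(1 − MPC) = 1/(1 − 0.49) = 1/0.51 ≈ 1.961.
ΔG contributes k·ΔG = (+£550 billion) / 0.51 ≈ +£1,078.4 billion.
ΔT of +£550 billion changes first-round spending by −c·ΔT = −£269.5 billion, contributing k·(−c·ΔT) = (−£269.5 billion) / 0.51 ≈ −£528.4 billion.
With ΔG = ΔT and no other leakages, the balanced-budget multiplier is 1, so ΔY = ΔG = +£550 billion.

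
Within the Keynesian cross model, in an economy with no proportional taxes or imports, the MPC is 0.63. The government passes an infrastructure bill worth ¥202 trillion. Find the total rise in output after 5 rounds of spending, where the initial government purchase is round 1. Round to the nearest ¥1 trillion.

¥492 trillion

Round 1 adds ΔG = ¥202 trillion; each later round is MPC = 0.63 times the previous.
After 5 rounds: 202 + 127.26 + 80.1738 + 50.509494 + 31.82098122 = ΔG·(1 − c^5)/(1 − c) = 202 × (1 − 0.0992436543)/0.37 ≈ ¥492 trillion.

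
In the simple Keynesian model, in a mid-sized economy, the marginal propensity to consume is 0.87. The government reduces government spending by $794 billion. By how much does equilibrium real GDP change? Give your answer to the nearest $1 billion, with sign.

−$6,108 billion

Government-spending multiplier = 1/(1 − MPC) = 1/(1 − 0.87) = 1/0.13 ≈ 7.692.
ΔY = k × ΔG = (−$794 billion) / 0.13 ≈ −$6,108 billion.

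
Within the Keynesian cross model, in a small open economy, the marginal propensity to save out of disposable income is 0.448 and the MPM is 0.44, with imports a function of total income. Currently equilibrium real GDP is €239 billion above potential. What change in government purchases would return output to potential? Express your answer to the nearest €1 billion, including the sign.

−€212 billion

MPC = 1 − MPS = 1 − 0.448 = 0.552.
Spending multiplier = 1/(1 − c + m) = 1/(1 − 0.552 + 0.44) = 1/0.888 ≈ 1.126.
Need ΔY = −€239 billion, so ΔG = ΔY/k = (−€239 billion) × 0.888 ≈ −€212 billion.
The government should cut government purchases by €212 billion.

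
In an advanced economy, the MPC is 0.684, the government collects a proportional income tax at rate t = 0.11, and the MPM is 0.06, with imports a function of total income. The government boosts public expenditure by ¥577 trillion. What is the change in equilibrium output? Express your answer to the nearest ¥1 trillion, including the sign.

Government-spending multiplier = 1/(1 − c(1−t) + m) = 1/(1 − 0.684×0.89 + 0.06) = 1/0.45124 ≈ 2.216.
ΔY = k × ΔG = (+¥577 trillion) / 0.45124 ≈ +¥1,279 trillion.

+¥1,279 trillion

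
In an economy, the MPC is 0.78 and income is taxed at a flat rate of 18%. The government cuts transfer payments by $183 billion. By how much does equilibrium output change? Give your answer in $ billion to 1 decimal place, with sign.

The transfer change shifts disposable income by −$183 billion, so first-round consumption changes by c·ΔTR = 0.78 × (−$183 billion) = −$142.74 billion.
Expenditure multiplier = 1/(1 − c(1−t)) = 1/(1 − 0.78×0.82) = 1/0.3604 ≈ 2.775.
The transfer multiplier is c × k ≈ 2.164, so ΔY = k × (c·ΔTR) = (−$142.74 billion) / 0.3604 ≈ −$396.1 billion.

−$396.1 billion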